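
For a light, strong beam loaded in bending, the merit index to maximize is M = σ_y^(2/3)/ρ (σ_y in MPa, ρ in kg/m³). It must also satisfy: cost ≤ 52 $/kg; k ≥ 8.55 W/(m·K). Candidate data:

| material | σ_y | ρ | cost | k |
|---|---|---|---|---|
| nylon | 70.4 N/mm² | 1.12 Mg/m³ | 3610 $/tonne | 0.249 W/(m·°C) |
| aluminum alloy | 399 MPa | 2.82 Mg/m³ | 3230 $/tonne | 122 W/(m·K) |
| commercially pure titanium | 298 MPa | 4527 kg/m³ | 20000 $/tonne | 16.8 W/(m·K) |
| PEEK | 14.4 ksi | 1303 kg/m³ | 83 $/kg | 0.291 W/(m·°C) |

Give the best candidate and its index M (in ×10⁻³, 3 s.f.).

aluminum alloy, M = 19.2×10⁻³

Screen on constraints: cost ≤ 52 $/kg; k ≥ 8.55 W/(m·K). Survivors: aluminum alloy, commercially pure titanium.
Normalizing units and computing the index:
  aluminum alloy: σ_y = 399.0 MPa, ρ = 2820 kg/m³
  commercially pure titanium: σ_y = 298.0 MPa, ρ = 4527 kg/m³
  aluminum alloy: M = 19.2×10⁻³
  commercially pure titanium: M = 9.86×10⁻³
Highest index: aluminum alloy.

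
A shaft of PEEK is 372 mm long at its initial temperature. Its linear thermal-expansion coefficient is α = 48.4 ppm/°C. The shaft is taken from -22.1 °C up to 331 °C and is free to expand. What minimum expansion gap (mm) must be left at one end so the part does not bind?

ΔT = 331 − (-22.1) = 353.1 K.
ΔL = α·L₀·ΔT = 48.4×10⁻⁶ × 372 mm × 353.1 K = 6.36 mm.

6.36 mm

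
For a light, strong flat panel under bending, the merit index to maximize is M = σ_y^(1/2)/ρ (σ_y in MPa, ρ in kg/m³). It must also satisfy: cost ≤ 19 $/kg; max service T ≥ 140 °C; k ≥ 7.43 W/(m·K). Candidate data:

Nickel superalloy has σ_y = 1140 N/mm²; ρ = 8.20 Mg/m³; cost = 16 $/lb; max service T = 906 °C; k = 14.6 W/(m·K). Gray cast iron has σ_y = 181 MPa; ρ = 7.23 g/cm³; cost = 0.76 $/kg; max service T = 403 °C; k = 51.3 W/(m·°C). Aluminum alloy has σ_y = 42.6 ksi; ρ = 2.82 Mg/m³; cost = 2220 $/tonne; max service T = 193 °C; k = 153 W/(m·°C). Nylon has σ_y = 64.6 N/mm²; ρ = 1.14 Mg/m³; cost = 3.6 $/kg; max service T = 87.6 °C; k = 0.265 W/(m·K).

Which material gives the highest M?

aluminum alloy

Screen on constraints: cost ≤ 19 $/kg; max service T ≥ 140 °C; k ≥ 7.43 W/(m·K). Survivors: gray cast iron, aluminum alloy.
Putting every candidate on a common basis:
  gray cast iron: σ_y = 181.0 MPa, ρ = 7230 kg/m³
  aluminum alloy: σ_y = 293.7 MPa, ρ = 2820 kg/m³
  aluminum alloy: M = 6.08×10⁻³
  gray cast iron: M = 1.86×10⁻³
Aluminum alloy has the largest M.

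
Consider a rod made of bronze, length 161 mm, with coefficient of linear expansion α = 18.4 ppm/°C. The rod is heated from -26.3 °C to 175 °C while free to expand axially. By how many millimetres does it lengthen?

0.596 mm

ΔT = 175 − (-26.3) = 201.3 K.
ΔL = α·L₀·ΔT = 18.4×10⁻⁶ × 161 mm × 201.3 K = 0.596 mm.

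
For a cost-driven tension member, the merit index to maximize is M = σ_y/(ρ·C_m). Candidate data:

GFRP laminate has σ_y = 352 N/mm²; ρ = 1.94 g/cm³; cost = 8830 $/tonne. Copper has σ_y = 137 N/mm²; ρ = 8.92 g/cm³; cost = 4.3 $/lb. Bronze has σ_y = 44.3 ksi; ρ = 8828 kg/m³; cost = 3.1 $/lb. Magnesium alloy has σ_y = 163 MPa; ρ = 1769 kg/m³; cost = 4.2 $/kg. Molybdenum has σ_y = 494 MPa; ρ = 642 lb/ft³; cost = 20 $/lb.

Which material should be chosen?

Putting every candidate on a common basis:
  GFRP laminate: σ_y = 352.0 MPa, ρ = 1940 kg/m³, cost = 8.830 $/kg
  copper: σ_y = 137.0 MPa, ρ = 8920 kg/m³, cost = 9.480 $/kg
  bronze: σ_y = 305.4 MPa, ρ = 8828 kg/m³, cost = 6.834 $/kg
  magnesium alloy: σ_y = 163.0 MPa, ρ = 1769 kg/m³, cost = 4.200 $/kg
  molybdenum: σ_y = 494.0 MPa, ρ = 10280 kg/m³, cost = 44.09 $/kg
  magnesium alloy: M = 21.9 kN·m per $
  GFRP laminate: M = 20.5 kN·m per $
  bronze: M = 5.06 kN·m per $
  copper: M = 1.62 kN·m per $
  molybdenum: M = 1.09 kN·m per $
The maximum is for magnesium alloy.

magnesium alloy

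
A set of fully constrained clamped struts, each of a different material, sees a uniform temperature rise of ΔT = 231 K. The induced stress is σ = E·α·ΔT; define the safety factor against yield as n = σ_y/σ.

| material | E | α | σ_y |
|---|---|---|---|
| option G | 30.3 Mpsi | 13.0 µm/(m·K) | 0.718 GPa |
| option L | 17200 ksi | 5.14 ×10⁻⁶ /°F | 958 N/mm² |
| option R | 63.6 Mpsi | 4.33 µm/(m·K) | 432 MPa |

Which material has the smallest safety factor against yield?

With everything in SI (GPa, ×10⁻⁶/K, MPa):
  option G: E = 208.9, α = 13.0, σ_y = 718.0 → σ = 627 MPa, n = 1.14
  option L: E = 118.6, α = 9.25, σ_y = 958.0 → σ = 253 MPa, n = 3.78
  option R: E = 438.5, α = 4.33, σ_y = 432.0 → σ = 439 MPa, n = 0.985
The minimum is option R at n = 0.985.

option R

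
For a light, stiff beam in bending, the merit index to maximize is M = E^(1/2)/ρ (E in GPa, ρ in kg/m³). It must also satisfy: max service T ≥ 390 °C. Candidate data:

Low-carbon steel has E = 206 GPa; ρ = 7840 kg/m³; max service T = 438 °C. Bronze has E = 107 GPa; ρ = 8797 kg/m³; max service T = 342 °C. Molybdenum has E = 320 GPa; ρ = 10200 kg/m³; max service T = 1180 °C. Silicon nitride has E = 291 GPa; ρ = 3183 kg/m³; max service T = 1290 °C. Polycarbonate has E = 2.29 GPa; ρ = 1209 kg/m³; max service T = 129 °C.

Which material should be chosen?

silicon nitride

Screen on constraints: max service T ≥ 390 °C. Survivors: low-carbon steel, molybdenum, silicon nitride.
Per-candidate index values:
  silicon nitride: M = 5.36×10⁻³
  low-carbon steel: M = 1.83×10⁻³
  molybdenum: M = 1.75×10⁻³
Silicon nitride has the largest M.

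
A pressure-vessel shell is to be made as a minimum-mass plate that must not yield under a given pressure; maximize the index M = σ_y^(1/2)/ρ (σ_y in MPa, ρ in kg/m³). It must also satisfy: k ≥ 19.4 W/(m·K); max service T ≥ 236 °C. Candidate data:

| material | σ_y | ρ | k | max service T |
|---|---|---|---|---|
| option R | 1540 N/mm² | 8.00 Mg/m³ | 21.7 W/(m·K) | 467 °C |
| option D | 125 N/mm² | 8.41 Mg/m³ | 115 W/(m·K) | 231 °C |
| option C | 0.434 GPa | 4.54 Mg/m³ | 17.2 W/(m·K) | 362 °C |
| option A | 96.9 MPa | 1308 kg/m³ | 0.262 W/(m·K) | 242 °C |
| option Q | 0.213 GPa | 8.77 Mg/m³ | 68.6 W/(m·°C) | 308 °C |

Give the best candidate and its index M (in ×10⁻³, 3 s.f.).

option R, M = 4.91×10⁻³

Screen on constraints: k ≥ 19.4 W/(m·K); max service T ≥ 236 °C. Survivors: option R, option Q.
In SI units:
  option R: σ_y = 1540 MPa, ρ = 8000 kg/m³
  option Q: σ_y = 213.0 MPa, ρ = 8770 kg/m³
  option R: M = 4.91×10⁻³
  option Q: M = 1.66×10⁻³
Highest index: option R.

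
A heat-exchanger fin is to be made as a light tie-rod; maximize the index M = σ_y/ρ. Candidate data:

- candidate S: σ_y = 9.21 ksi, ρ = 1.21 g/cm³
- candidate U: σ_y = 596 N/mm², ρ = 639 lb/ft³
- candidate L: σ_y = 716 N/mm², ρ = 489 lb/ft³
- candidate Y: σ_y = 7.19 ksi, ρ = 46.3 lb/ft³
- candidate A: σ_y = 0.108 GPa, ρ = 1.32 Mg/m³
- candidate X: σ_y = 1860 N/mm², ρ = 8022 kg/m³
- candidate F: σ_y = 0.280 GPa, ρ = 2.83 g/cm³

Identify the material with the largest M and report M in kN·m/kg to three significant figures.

candidate X, M = 232 kN·m/kg

In SI units:
  candidate S: σ_y = 63.50 MPa, ρ = 1210 kg/m³
  candidate U: σ_y = 596.0 MPa, ρ = 10240 kg/m³
  candidate L: σ_y = 716.0 MPa, ρ = 7833 kg/m³
  candidate Y: σ_y = 49.57 MPa, ρ = 741.7 kg/m³
  candidate A: σ_y = 108.0 MPa, ρ = 1320 kg/m³
  candidate X: σ_y = 1860 MPa, ρ = 8022 kg/m³
  candidate F: σ_y = 280.0 MPa, ρ = 2830 kg/m³
  candidate X: M = 232 kN·m/kg
  candidate F: M = 98.9 kN·m/kg
  candidate L: M = 91.4 kN·m/kg
  candidate A: M = 81.8 kN·m/kg
  candidate Y: M = 66.8 kN·m/kg
  candidate U: M = 58.2 kN·m/kg
  candidate S: M = 52.5 kN·m/kg
Candidate X has the largest M.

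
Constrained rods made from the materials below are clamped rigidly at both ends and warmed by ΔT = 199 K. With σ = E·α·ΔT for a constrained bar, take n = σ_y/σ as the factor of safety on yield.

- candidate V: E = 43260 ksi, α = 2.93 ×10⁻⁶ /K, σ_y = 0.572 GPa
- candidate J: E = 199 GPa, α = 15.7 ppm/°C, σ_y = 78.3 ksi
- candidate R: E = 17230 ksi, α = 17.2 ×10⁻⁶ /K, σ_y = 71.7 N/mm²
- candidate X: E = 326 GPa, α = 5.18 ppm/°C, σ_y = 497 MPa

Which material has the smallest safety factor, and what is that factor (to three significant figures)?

Converting E to GPa, α to ×10⁻⁶/K, σ_y to MPa, then σ and n for each:
  candidate V: E = 298.3, α = 2.93, σ_y = 572.0 → σ = 174 MPa, n = 3.29
  candidate J: E = 199.0, α = 15.7, σ_y = 539.9 → σ = 622 MPa, n = 0.868
  candidate R: E = 118.8, α = 17.2, σ_y = 71.70 → σ = 407 MPa, n = 0.176
  candidate X: E = 326.0, α = 5.18, σ_y = 497.0 → σ = 336 MPa, n = 1.48
The minimum is candidate R at n = 0.176.

candidate R, n = 0.176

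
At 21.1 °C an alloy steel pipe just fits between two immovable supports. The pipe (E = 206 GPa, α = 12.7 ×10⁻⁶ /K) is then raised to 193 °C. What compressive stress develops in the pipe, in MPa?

450 MPa

ΔT = 171.9 K. Constrained thermal stress σ = E·α·ΔT = 206.0×10³ MPa × 12.7×10⁻⁶ × 171.9 = 450 MPa (compressive).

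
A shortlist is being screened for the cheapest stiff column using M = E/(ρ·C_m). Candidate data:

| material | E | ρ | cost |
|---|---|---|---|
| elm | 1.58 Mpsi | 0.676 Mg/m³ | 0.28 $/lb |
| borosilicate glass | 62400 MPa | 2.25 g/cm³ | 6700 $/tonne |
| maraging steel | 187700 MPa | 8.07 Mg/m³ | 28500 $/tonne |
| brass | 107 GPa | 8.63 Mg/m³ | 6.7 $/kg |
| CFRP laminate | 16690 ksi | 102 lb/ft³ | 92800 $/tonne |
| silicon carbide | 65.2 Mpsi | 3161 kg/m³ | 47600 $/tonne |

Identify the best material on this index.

Convert each candidate to consistent units, then evaluate M:
  elm: E = 10.89 GPa, ρ = 676.0 kg/m³, cost = 0.6173 $/kg
  borosilicate glass: E = 62.40 GPa, ρ = 2250 kg/m³, cost = 6.700 $/kg
  maraging steel: E = 187.7 GPa, ρ = 8070 kg/m³, cost = 28.50 $/kg
  brass: E = 107.0 GPa, ρ = 8630 kg/m³, cost = 6.700 $/kg
  CFRP laminate: E = 115.1 GPa, ρ = 1634 kg/m³, cost = 92.80 $/kg
  silicon carbide: E = 449.5 GPa, ρ = 3161 kg/m³, cost = 47.60 $/kg
  elm: M = 26.1 MN·m per $
  borosilicate glass: M = 4.14 MN·m per $
  silicon carbide: M = 2.99 MN·m per $
  brass: M = 1.85 MN·m per $
  maraging steel: M = 0.816 MN·m per $
  CFRP laminate: M = 0.759 MN·m per $
The maximum is for elm.

elm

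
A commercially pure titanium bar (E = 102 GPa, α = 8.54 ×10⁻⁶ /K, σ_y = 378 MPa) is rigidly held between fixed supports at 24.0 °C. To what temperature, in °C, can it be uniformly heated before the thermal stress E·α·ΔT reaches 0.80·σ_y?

371 °C

E·α·ΔT = 302.4 MPa ⇒ ΔT = 302.4 / (102.0×10³ × 8.54×10⁻⁶) = 347.2 K.
T = 24.0 + 347.2 = 371.2 °C.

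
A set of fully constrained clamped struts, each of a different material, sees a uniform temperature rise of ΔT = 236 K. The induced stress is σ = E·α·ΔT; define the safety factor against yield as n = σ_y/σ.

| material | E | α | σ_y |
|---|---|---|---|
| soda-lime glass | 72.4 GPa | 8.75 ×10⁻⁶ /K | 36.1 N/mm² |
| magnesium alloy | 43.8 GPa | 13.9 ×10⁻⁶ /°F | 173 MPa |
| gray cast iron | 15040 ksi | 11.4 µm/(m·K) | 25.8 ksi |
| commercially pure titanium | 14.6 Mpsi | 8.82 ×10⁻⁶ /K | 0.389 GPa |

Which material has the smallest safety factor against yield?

Converting E to GPa, α to ×10⁻⁶/K, σ_y to MPa, then σ and n for each:
  soda-lime glass: E = 72.40, α = 8.75, σ_y = 36.10 → σ = 150 MPa, n = 0.241
  magnesium alloy: E = 43.80, α = 25.0, σ_y = 173.0 → σ = 259 MPa, n = 0.669
  gray cast iron: E = 103.7, α = 11.4, σ_y = 177.9 → σ = 279 MPa, n = 0.638
  commercially pure titanium: E = 100.7, α = 8.82, σ_y = 389.0 → σ = 210 MPa, n = 1.86
The minimum is soda-lime glass at n = 0.241.

soda-lime glass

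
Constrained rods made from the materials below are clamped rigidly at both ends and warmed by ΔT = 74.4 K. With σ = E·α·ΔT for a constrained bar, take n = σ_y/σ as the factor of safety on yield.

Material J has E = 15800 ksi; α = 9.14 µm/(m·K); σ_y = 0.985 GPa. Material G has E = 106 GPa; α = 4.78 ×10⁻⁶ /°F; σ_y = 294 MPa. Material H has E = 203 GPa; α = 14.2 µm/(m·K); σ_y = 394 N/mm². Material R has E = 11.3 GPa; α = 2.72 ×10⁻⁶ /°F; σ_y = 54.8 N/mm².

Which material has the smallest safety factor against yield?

In consistent units (E in GPa, α in ×10⁻⁶/K, σ_y in MPa):
  material J: E = 108.9, α = 9.14, σ_y = 985.0 → σ = 74.1 MPa, n = 13.3
  material G: E = 106.0, α = 8.60, σ_y = 294.0 → σ = 67.9 MPa, n = 4.33
  material H: E = 203.0, α = 14.2, σ_y = 394.0 → σ = 214 MPa, n = 1.84
  material R: E = 11.30, α = 4.90, σ_y = 54.80 → σ = 4.12 MPa, n = 13.3
The minimum is material H at n = 1.84.

material H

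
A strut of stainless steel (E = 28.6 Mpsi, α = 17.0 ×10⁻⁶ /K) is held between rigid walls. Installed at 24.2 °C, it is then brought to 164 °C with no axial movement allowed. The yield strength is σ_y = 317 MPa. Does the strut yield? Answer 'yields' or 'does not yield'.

yields

E = 28.6 Mpsi = 197.2 GPa.
ΔT = 139.8 K. Constrained thermal stress σ = E·α·ΔT = 197.2×10³ MPa × 17.0×10⁻⁶ × 139.8 = 469 MPa (compressive).
Compare to σ_y = 317 MPa: σ ≥ σ_y, so it yields.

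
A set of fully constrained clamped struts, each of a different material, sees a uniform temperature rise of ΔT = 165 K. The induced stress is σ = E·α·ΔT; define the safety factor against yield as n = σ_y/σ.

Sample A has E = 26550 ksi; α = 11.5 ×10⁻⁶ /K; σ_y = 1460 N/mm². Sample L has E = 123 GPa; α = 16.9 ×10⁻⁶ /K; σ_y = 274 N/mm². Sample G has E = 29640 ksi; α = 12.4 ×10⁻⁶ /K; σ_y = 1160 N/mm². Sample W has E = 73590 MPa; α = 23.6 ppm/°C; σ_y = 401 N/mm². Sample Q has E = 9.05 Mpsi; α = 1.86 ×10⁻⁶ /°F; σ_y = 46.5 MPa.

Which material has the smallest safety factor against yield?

sample L

Per material, after unit conversion:
  sample A: E = 183.1, α = 11.5, σ_y = 1460 → σ = 347 MPa, n = 4.20
  sample L: E = 123.0, α = 16.9, σ_y = 274.0 → σ = 343 MPa, n = 0.799
  sample G: E = 204.4, α = 12.4, σ_y = 1160 → σ = 418 MPa, n = 2.77
  sample W: E = 73.59, α = 23.6, σ_y = 401.0 → σ = 287 MPa, n = 1.40
  sample Q: E = 62.40, α = 3.35, σ_y = 46.50 → σ = 34.5 MPa, n = 1.35
The minimum is sample L at n = 0.799.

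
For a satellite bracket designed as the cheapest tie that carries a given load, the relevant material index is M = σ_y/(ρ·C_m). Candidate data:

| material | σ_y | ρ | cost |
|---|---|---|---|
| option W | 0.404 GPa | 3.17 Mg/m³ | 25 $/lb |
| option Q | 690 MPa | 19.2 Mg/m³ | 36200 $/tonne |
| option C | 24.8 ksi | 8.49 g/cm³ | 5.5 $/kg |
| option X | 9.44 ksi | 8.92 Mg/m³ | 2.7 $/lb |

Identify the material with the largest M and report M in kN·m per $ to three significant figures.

option C, M = 3.66 kN·m per $

Putting every candidate on a common basis:
  option W: σ_y = 404.0 MPa, ρ = 3170 kg/m³, cost = 55.11 $/kg
  option Q: σ_y = 690.0 MPa, ρ = 19200 kg/m³, cost = 36.20 $/kg
  option C: σ_y = 171.0 MPa, ρ = 8490 kg/m³, cost = 5.500 $/kg
  option X: σ_y = 65.09 MPa, ρ = 8920 kg/m³, cost = 5.952 $/kg
  option C: M = 3.66 kN·m per $
  option W: M = 2.31 kN·m per $
  option X: M = 1.23 kN·m per $
  option Q: M = 0.993 kN·m per $
Highest index: option C.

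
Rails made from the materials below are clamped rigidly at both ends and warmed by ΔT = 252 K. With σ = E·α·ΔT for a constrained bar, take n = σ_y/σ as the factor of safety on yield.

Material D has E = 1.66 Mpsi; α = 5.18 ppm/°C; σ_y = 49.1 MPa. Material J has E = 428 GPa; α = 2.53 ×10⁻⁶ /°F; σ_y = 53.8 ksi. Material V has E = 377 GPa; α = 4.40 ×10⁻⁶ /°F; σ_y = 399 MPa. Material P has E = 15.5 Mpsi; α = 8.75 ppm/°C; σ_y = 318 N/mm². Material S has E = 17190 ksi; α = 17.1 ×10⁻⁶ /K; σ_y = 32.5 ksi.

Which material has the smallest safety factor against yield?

material S

Per material, after unit conversion:
  material D: E = 11.45, α = 5.18, σ_y = 49.10 → σ = 14.9 MPa, n = 3.29
  material J: E = 428.0, α = 4.55, σ_y = 370.9 → σ = 491 MPa, n = 0.755
  material V: E = 377.0, α = 7.92, σ_y = 399.0 → σ = 752 MPa, n = 0.530
  material P: E = 106.9, α = 8.75, σ_y = 318.0 → σ = 236 MPa, n = 1.35
  material S: E = 118.5, α = 17.1, σ_y = 224.1 → σ = 511 MPa, n = 0.439
The minimum is material S at n = 0.439.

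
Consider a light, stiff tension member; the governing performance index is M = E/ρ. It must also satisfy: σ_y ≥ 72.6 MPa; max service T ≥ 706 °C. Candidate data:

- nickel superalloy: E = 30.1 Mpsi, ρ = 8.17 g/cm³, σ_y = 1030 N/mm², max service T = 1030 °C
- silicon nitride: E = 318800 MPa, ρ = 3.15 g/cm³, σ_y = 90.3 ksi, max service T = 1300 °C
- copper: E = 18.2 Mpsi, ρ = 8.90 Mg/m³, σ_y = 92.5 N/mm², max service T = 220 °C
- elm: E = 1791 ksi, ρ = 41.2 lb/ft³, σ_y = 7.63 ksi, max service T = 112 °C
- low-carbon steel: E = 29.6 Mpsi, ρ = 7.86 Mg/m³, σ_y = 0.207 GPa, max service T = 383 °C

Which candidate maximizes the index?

silicon nitride

Screen on constraints: σ_y ≥ 72.6 MPa; max service T ≥ 706 °C. Survivors: nickel superalloy, silicon nitride.
Normalizing units and computing the index:
  nickel superalloy: E = 207.5 GPa, ρ = 8170 kg/m³
  silicon nitride: E = 318.8 GPa, ρ = 3150 kg/m³
  silicon nitride: M = 101 MN·m/kg
  nickel superalloy: M = 25.4 MN·m/kg
The maximum is for silicon nitride.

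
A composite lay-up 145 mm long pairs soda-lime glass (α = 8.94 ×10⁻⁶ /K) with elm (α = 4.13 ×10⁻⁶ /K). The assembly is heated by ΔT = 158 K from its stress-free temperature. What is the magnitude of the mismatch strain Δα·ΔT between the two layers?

7.60×10⁻⁴

Δα = |8.94 − 4.13|×10⁻⁶/K = 4.81×10⁻⁶/K.
Mismatch strain = Δα·ΔT = 4.81×10⁻⁶ × 158.0 = 7.60×10⁻⁴.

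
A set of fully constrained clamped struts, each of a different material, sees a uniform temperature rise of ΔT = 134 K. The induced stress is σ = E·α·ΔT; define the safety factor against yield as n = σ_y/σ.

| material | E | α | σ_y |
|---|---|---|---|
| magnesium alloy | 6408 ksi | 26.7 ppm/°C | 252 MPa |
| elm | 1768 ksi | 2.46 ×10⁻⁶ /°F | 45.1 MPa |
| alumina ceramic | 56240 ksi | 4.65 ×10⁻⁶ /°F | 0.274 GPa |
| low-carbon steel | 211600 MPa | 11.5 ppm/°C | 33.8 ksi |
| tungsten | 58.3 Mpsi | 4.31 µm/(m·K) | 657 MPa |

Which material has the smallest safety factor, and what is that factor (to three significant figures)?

In consistent units (E in GPa, α in ×10⁻⁶/K, σ_y in MPa):
  magnesium alloy: E = 44.18, α = 26.7, σ_y = 252.0 → σ = 158 MPa, n = 1.59
  elm: E = 12.19, α = 4.43, σ_y = 45.10 → σ = 7.23 MPa, n = 6.24
  alumina ceramic: E = 387.8, α = 8.37, σ_y = 274.0 → σ = 435 MPa, n = 0.630
  low-carbon steel: E = 211.6, α = 11.5, σ_y = 233.0 → σ = 326 MPa, n = 0.715
  tungsten: E = 402.0, α = 4.31, σ_y = 657.0 → σ = 232 MPa, n = 2.83
Alumina ceramic has the lowest safety factor, n = 0.630.

alumina ceramic, n = 0.630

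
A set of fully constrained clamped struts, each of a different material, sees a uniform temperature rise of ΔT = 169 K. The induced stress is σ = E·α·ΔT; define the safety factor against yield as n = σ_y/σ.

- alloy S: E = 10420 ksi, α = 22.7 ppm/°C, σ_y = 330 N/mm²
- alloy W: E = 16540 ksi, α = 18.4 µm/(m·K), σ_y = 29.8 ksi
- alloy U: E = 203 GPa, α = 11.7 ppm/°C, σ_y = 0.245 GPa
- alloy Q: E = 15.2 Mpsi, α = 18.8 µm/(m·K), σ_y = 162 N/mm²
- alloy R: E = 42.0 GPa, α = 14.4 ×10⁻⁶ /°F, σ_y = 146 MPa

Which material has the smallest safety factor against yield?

With everything in SI (GPa, ×10⁻⁶/K, MPa):
  alloy S: E = 71.84, α = 22.7, σ_y = 330.0 → σ = 276 MPa, n = 1.20
  alloy W: E = 114.0, α = 18.4, σ_y = 205.5 → σ = 355 MPa, n = 0.579
  alloy U: E = 203.0, α = 11.7, σ_y = 245.0 → σ = 401 MPa, n = 0.610
  alloy Q: E = 104.8, α = 18.8, σ_y = 162.0 → σ = 333 MPa, n = 0.487
  alloy R: E = 42.00, α = 25.9, σ_y = 146.0 → σ = 184 MPa, n = 0.794
Smallest n: alloy Q with n = 0.487.

alloy Q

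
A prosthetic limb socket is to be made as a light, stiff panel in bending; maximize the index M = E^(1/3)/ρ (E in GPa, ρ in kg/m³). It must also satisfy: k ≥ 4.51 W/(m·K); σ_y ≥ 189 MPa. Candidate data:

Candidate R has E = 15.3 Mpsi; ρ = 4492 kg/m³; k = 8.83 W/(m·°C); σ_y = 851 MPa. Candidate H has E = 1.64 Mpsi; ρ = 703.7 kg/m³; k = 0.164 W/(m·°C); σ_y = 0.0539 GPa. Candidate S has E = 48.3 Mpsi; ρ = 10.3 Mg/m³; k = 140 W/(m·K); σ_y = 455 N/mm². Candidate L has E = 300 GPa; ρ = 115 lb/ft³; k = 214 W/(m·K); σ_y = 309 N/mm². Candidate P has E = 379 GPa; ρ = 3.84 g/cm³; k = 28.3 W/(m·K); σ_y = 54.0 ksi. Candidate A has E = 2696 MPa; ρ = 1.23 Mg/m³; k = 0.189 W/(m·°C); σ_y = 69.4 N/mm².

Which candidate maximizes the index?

candidate L

Screen on constraints: k ≥ 4.51 W/(m·K); σ_y ≥ 189 MPa. Survivors: candidate R, candidate S, candidate L, candidate P.
Normalizing units and computing the index:
  candidate R: E = 105.5 GPa, ρ = 4492 kg/m³
  candidate S: E = 333.0 GPa, ρ = 10300 kg/m³
  candidate L: E = 300.0 GPa, ρ = 1842 kg/m³
  candidate P: E = 379.0 GPa, ρ = 3840 kg/m³
  candidate L: M = 3.63×10⁻³
  candidate P: M = 1.88×10⁻³
  candidate R: M = 1.05×10⁻³
  candidate S: M = 0.673×10⁻³
Highest index: candidate L.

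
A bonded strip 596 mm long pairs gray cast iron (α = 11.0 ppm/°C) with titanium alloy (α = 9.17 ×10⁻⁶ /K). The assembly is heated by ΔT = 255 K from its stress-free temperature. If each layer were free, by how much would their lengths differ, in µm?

278 µm

Δα = |11.0 − 9.17|×10⁻⁶/K = 1.83×10⁻⁶/K.
ΔL_mismatch = Δα·L·ΔT = 1.83×10⁻⁶ × 596.0 mm × 255.0 K = 278 µm.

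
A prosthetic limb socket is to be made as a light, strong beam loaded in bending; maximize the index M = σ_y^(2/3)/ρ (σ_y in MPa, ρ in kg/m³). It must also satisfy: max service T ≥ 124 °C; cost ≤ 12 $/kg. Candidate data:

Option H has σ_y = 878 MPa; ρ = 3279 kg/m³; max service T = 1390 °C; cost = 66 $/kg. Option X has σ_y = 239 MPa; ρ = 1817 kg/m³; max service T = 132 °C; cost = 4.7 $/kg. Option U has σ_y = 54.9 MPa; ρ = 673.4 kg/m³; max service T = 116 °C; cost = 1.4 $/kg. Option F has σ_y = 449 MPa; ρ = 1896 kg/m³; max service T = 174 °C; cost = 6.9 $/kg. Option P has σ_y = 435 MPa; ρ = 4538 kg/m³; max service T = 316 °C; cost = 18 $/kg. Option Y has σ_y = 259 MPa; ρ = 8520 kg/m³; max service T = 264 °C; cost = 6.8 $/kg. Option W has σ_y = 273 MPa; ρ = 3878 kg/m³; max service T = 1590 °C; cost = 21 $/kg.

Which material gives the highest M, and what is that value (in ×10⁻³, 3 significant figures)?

Screen on constraints: max service T ≥ 124 °C; cost ≤ 12 $/kg. Survivors: option X, option F, option Y.
Evaluate M for each candidate:
  option F: M = 30.9×10⁻³
  option X: M = 21.2×10⁻³
  option Y: M = 4.77×10⁻³
The maximum is for option F.

option F, M = 30.9×10⁻³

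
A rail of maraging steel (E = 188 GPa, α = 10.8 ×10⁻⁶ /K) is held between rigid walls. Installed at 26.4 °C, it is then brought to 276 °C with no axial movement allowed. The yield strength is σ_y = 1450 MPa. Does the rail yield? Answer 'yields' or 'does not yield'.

ΔT = 249.6 K. Constrained thermal stress σ = E·α·ΔT = 188.0×10³ MPa × 10.8×10⁻⁶ × 249.6 = 507 MPa (compressive).
Compare to σ_y = 1450 MPa: σ < σ_y, so it does not yield.

does not yield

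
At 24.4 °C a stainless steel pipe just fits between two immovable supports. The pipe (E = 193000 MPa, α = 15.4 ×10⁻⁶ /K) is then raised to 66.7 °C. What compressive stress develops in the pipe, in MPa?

126 MPa

E = 193000 MPa = 193.0 GPa.
ΔT = 42.30 K. Constrained thermal stress σ = E·α·ΔT = 193.0×10³ MPa × 15.4×10⁻⁶ × 42.30 = 126 MPa (compressive).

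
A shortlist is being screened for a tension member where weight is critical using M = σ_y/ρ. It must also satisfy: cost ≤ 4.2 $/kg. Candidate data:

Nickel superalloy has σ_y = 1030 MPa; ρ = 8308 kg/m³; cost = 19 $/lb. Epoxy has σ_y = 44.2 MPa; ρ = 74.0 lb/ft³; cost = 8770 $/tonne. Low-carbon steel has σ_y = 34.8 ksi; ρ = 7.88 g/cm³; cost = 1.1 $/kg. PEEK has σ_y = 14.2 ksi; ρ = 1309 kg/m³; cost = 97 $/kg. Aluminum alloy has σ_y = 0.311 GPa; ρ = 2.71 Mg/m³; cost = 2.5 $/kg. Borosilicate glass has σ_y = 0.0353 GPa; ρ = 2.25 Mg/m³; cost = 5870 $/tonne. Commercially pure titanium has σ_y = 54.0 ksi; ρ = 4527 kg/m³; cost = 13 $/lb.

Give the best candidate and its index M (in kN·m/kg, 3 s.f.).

aluminum alloy, M = 115 kN·m/kg

Screen on constraints: cost ≤ 4.2 $/kg. Survivors: low-carbon steel, aluminum alloy.
Convert each candidate to consistent units, then evaluate M:
  low-carbon steel: σ_y = 239.9 MPa, ρ = 7880 kg/m³
  aluminum alloy: σ_y = 311.0 MPa, ρ = 2710 kg/m³
  aluminum alloy: M = 115 kN·m/kg
  low-carbon steel: M = 30.4 kN·m/kg
Aluminum alloy ranks first.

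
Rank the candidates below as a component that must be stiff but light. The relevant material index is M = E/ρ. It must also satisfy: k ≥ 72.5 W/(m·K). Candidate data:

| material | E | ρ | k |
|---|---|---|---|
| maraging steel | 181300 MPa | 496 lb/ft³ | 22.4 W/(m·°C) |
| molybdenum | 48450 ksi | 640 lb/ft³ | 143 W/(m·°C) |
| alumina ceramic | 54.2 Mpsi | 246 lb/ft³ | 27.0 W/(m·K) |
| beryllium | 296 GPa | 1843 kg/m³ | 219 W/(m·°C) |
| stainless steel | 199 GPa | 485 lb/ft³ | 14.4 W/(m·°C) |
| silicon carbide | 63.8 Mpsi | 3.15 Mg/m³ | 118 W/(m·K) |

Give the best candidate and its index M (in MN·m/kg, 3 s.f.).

Screen on constraints: k ≥ 72.5 W/(m·K). Survivors: molybdenum, beryllium, silicon carbide.
Putting every candidate on a common basis:
  molybdenum: E = 334.1 GPa, ρ = 10250 kg/m³
  beryllium: E = 296.0 GPa, ρ = 1843 kg/m³
  silicon carbide: E = 439.9 GPa, ρ = 3150 kg/m³
  beryllium: M = 161 MN·m/kg
  silicon carbide: M = 140 MN·m/kg
  molybdenum: M = 32.6 MN·m/kg
Beryllium has the largest M.

beryllium, M = 161 MN·m/kg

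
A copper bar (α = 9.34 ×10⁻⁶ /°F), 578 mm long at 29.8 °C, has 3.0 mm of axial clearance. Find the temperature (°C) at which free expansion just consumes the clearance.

α = 9.34×10⁻⁶/°F × 9/5 = 16.8×10⁻⁶/K.
α·L₀·ΔT = 3.0 mm ⇒ ΔT = 3.0 / (16.8×10⁻⁶ × 578.0) = 308.7 K.
T = 29.8 + 308.7 = 338.5 °C.

339 °C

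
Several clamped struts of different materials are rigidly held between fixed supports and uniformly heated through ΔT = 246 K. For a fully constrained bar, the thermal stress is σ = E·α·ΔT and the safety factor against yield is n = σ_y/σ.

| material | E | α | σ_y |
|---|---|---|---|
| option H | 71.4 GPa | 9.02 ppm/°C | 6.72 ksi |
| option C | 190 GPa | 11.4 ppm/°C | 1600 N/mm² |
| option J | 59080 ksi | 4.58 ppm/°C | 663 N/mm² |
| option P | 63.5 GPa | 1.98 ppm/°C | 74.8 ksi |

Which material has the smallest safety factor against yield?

Converting E to GPa, α to ×10⁻⁶/K, σ_y to MPa, then σ and n for each:
  option H: E = 71.40, α = 9.02, σ_y = 46.33 → σ = 158 MPa, n = 0.292
  option C: E = 190.0, α = 11.4, σ_y = 1600 → σ = 533 MPa, n = 3.00
  option J: E = 407.3, α = 4.58, σ_y = 663.0 → σ = 459 MPa, n = 1.44
  option P: E = 63.50, α = 1.98, σ_y = 515.7 → σ = 30.9 MPa, n = 16.7
The minimum is option H at n = 0.292.

option H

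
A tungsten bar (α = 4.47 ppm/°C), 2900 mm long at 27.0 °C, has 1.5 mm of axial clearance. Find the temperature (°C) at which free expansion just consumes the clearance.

143 °C

α·L₀·ΔT = 1.5 mm ⇒ ΔT = 1.5 / (4.47×10⁻⁶ × 2900.0) = 115.7 K.
T = 27.0 + 115.7 = 142.7 °C.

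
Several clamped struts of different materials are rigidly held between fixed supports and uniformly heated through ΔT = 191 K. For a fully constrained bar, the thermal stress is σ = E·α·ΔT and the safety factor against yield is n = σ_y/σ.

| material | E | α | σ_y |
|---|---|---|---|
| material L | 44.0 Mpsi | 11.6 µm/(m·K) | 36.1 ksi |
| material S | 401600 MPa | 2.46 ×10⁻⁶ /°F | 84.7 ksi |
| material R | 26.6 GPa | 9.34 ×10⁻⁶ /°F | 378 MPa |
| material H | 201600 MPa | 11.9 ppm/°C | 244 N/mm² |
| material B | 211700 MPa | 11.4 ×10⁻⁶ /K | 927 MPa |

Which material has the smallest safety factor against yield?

In consistent units (E in GPa, α in ×10⁻⁶/K, σ_y in MPa):
  material L: E = 303.4, α = 11.6, σ_y = 248.9 → σ = 672 MPa, n = 0.370
  material S: E = 401.6, α = 4.43, σ_y = 584.0 → σ = 340 MPa, n = 1.72
  material R: E = 26.60, α = 16.8, σ_y = 378.0 → σ = 85.4 MPa, n = 4.43
  material H: E = 201.6, α = 11.9, σ_y = 244.0 → σ = 458 MPa, n = 0.532
  material B: E = 211.7, α = 11.4, σ_y = 927.0 → σ = 461 MPa, n = 2.01
Material L has the lowest safety factor, n = 0.370.

material L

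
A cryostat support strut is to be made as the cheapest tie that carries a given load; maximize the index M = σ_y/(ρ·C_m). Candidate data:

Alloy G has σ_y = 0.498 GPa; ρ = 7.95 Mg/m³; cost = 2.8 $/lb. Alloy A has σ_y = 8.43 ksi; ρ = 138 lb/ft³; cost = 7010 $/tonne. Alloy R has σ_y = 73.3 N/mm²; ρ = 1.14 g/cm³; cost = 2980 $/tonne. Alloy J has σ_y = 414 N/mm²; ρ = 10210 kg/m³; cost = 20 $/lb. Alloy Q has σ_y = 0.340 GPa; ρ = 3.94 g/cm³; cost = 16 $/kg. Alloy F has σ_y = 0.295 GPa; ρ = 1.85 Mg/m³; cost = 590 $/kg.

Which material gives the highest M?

Putting every candidate on a common basis:
  alloy G: σ_y = 498.0 MPa, ρ = 7950 kg/m³, cost = 6.173 $/kg
  alloy A: σ_y = 58.12 MPa, ρ = 2211 kg/m³, cost = 7.010 $/kg
  alloy R: σ_y = 73.30 MPa, ρ = 1140 kg/m³, cost = 2.980 $/kg
  alloy J: σ_y = 414.0 MPa, ρ = 10210 kg/m³, cost = 44.09 $/kg
  alloy Q: σ_y = 340.0 MPa, ρ = 3940 kg/m³, cost = 16.00 $/kg
  alloy F: σ_y = 295.0 MPa, ρ = 1850 kg/m³, cost = 590.0 $/kg
  alloy R: M = 21.6 kN·m per $
  alloy G: M = 10.1 kN·m per $
  alloy Q: M = 5.39 kN·m per $
  alloy A: M = 3.75 kN·m per $
  alloy J: M = 0.920 kN·m per $
  alloy F: M = 0.270 kN·m per $
The maximum is for alloy R.

alloy R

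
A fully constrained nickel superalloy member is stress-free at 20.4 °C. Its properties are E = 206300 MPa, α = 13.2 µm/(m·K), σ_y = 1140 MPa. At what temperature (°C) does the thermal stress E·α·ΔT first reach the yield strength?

439 °C

E = 206300 MPa = 206.3 GPa.
E·α·ΔT = 1140 MPa ⇒ ΔT = 1140 / (206.3×10³ × 13.2×10⁻⁶) = 418.6 K.
T = 20.4 + 418.6 = 439.0 °C.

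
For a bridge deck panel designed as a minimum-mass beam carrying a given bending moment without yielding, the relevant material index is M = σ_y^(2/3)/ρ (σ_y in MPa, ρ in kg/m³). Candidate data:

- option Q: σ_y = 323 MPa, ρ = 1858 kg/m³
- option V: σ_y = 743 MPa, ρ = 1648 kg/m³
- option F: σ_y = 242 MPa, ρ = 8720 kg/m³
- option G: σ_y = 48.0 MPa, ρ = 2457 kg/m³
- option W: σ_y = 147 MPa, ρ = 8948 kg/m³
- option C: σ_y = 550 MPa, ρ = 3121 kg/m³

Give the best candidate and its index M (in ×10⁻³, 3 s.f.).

option V, M = 49.8×10⁻³

Per-candidate index values:
  option V: M = 49.8×10⁻³
  option Q: M = 25.3×10⁻³
  option C: M = 21.5×10⁻³
  option G: M = 5.38×10⁻³
  option F: M = 4.45×10⁻³
  option W: M = 3.11×10⁻³
Option V ranks first.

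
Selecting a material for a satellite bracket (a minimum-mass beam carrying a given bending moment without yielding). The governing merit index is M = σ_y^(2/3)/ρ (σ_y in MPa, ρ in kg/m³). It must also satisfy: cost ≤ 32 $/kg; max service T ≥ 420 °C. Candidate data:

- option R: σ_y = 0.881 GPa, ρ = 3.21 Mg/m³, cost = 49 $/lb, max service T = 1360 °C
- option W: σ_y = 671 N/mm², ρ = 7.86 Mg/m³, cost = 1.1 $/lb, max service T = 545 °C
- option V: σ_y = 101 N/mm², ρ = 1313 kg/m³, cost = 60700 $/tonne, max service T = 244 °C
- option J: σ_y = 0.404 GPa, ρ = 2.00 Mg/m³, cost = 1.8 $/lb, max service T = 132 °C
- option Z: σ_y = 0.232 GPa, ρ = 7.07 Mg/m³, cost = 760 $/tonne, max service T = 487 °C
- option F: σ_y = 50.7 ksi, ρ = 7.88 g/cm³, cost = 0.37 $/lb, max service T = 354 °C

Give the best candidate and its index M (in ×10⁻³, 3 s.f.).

Screen on constraints: cost ≤ 32 $/kg; max service T ≥ 420 °C. Survivors: option W, option Z.
Putting every candidate on a common basis:
  option W: σ_y = 671.0 MPa, ρ = 7860 kg/m³
  option Z: σ_y = 232.0 MPa, ρ = 7070 kg/m³
  option W: M = 9.75×10⁻³
  option Z: M = 5.34×10⁻³
Highest index: option W.

option W, M = 9.75×10⁻³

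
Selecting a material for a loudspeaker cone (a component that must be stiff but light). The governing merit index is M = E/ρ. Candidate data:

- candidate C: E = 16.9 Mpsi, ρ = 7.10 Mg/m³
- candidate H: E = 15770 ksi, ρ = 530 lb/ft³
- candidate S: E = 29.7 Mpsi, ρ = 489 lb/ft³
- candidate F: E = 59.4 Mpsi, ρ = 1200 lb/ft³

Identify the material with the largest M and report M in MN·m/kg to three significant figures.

Normalizing units and computing the index:
  candidate C: E = 116.5 GPa, ρ = 7100 kg/m³
  candidate H: E = 108.7 GPa, ρ = 8490 kg/m³
  candidate S: E = 204.8 GPa, ρ = 7833 kg/m³
  candidate F: E = 409.5 GPa, ρ = 19220 kg/m³
  candidate S: M = 26.1 MN·m/kg
  candidate F: M = 21.3 MN·m/kg
  candidate C: M = 16.4 MN·m/kg
  candidate H: M = 12.8 MN·m/kg
The maximum is for candidate S.

candidate S, M = 26.1 MN·m/kg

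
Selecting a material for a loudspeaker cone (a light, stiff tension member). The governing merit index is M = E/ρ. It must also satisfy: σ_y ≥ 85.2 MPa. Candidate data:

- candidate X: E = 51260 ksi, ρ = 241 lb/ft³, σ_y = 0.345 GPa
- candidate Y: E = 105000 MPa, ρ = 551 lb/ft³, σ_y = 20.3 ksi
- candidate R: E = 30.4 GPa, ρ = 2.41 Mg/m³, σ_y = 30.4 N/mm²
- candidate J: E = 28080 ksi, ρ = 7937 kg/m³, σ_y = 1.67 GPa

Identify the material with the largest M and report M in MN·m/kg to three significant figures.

Screen on constraints: σ_y ≥ 85.2 MPa. Survivors: candidate X, candidate Y, candidate J.
Putting every candidate on a common basis:
  candidate X: E = 353.4 GPa, ρ = 3860 kg/m³
  candidate Y: E = 105.0 GPa, ρ = 8826 kg/m³
  candidate J: E = 193.6 GPa, ρ = 7937 kg/m³
  candidate X: M = 91.6 MN·m/kg
  candidate J: M = 24.4 MN·m/kg
  candidate Y: M = 11.9 MN·m/kg
Candidate X has the largest M.

candidate X, M = 91.6 MN·m/kg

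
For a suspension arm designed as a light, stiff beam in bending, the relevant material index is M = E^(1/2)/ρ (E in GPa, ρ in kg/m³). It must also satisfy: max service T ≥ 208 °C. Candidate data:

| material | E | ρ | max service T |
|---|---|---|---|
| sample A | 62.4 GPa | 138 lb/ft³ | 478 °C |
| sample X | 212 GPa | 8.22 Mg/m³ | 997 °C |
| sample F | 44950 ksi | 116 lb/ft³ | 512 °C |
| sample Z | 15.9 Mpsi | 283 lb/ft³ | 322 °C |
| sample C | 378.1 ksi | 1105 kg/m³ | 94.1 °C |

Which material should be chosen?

sample F

Screen on constraints: max service T ≥ 208 °C. Survivors: sample A, sample X, sample F, sample Z.
Convert each candidate to consistent units, then evaluate M:
  sample A: E = 62.40 GPa, ρ = 2211 kg/m³
  sample X: E = 212.0 GPa, ρ = 8220 kg/m³
  sample F: E = 309.9 GPa, ρ = 1858 kg/m³
  sample Z: E = 109.6 GPa, ρ = 4533 kg/m³
  sample F: M = 9.47×10⁻³
  sample A: M = 3.57×10⁻³
  sample Z: M = 2.31×10⁻³
  sample X: M = 1.77×10⁻³
Highest index: sample F.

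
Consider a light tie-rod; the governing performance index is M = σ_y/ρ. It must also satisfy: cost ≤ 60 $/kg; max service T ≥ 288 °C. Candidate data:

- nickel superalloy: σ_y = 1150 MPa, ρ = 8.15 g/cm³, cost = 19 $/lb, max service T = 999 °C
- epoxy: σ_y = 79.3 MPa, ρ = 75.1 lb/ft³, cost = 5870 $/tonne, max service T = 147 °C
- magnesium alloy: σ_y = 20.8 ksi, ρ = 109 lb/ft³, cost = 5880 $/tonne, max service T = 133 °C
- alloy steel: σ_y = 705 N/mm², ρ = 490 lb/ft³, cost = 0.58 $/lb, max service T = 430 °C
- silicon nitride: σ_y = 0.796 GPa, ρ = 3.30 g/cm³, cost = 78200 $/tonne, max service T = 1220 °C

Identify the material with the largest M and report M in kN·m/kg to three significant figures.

Screen on constraints: cost ≤ 60 $/kg; max service T ≥ 288 °C. Survivors: nickel superalloy, alloy steel.
Putting every candidate on a common basis:
  nickel superalloy: σ_y = 1150 MPa, ρ = 8150 kg/m³
  alloy steel: σ_y = 705.0 MPa, ρ = 7849 kg/m³
  nickel superalloy: M = 141 kN·m/kg
  alloy steel: M = 89.8 kN·m/kg
Highest index: nickel superalloy.

nickel superalloy, M = 141 kN·m/kg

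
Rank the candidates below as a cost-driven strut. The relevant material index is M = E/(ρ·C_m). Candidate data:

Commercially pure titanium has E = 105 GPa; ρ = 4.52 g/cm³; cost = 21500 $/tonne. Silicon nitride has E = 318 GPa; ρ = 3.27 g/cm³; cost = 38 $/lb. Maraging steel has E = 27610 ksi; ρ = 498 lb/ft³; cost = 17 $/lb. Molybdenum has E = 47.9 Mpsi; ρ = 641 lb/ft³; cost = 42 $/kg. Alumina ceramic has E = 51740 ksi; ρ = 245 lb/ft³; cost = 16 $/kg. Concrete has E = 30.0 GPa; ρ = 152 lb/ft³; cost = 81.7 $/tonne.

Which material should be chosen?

concrete

After converting to SI:
  commercially pure titanium: E = 105.0 GPa, ρ = 4520 kg/m³, cost = 21.50 $/kg
  silicon nitride: E = 318.0 GPa, ρ = 3270 kg/m³, cost = 83.77 $/kg
  maraging steel: E = 190.4 GPa, ρ = 7977 kg/m³, cost = 37.48 $/kg
  molybdenum: E = 330.3 GPa, ρ = 10270 kg/m³, cost = 42.00 $/kg
  alumina ceramic: E = 356.7 GPa, ρ = 3925 kg/m³, cost = 16.00 $/kg
  concrete: E = 30.00 GPa, ρ = 2435 kg/m³, cost = 0.08170 $/kg
  concrete: M = 151 MN·m per $
  alumina ceramic: M = 5.68 MN·m per $
  silicon nitride: M = 1.16 MN·m per $
  commercially pure titanium: M = 1.08 MN·m per $
  molybdenum: M = 0.766 MN·m per $
  maraging steel: M = 0.637 MN·m per $
Concrete ranks first.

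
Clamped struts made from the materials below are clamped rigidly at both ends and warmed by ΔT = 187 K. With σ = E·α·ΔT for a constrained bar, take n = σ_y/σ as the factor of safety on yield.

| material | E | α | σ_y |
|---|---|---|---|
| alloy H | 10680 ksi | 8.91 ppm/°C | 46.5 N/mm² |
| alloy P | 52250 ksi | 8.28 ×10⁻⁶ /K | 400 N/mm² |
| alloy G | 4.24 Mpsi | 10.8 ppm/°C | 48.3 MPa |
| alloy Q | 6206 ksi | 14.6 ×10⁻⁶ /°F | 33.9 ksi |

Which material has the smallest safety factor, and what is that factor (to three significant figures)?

With everything in SI (GPa, ×10⁻⁶/K, MPa):
  alloy H: E = 73.64, α = 8.91, σ_y = 46.50 → σ = 123 MPa, n = 0.379
  alloy P: E = 360.3, α = 8.28, σ_y = 400.0 → σ = 558 MPa, n = 0.717
  alloy G: E = 29.23, α = 10.8, σ_y = 48.30 → σ = 59.0 MPa, n = 0.818
  alloy Q: E = 42.79, α = 26.3, σ_y = 233.7 → σ = 210 MPa, n = 1.11
The minimum is alloy H at n = 0.379.

alloy H, n = 0.379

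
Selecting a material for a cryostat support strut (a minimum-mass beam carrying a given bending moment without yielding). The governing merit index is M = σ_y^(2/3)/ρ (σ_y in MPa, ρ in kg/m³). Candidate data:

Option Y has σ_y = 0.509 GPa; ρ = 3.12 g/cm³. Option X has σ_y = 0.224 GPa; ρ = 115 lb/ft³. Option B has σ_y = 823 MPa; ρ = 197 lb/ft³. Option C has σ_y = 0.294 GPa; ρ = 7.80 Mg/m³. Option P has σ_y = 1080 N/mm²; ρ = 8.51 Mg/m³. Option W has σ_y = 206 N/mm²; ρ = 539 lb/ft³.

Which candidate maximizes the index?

option B

After converting to SI:
  option Y: σ_y = 509.0 MPa, ρ = 3120 kg/m³
  option X: σ_y = 224.0 MPa, ρ = 1842 kg/m³
  option B: σ_y = 823.0 MPa, ρ = 3156 kg/m³
  option C: σ_y = 294.0 MPa, ρ = 7800 kg/m³
  option P: σ_y = 1080 MPa, ρ = 8510 kg/m³
  option W: σ_y = 206.0 MPa, ρ = 8634 kg/m³
  option B: M = 27.8×10⁻³
  option Y: M = 20.4×10⁻³
  option X: M = 20.0×10⁻³
  option P: M = 12.4×10⁻³
  option C: M = 5.67×10⁻³
  option W: M = 4.04×10⁻³
Option B ranks first.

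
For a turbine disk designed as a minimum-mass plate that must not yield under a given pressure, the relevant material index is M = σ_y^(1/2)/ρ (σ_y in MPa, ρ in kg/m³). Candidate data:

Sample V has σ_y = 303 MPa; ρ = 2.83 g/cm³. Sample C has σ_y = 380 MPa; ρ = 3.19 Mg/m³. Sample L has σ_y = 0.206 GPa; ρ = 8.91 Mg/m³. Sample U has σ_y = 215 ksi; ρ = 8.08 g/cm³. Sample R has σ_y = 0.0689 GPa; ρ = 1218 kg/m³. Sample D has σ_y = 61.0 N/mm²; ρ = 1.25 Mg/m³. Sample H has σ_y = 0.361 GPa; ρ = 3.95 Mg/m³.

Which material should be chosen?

After converting to SI:
  sample V: σ_y = 303.0 MPa, ρ = 2830 kg/m³
  sample C: σ_y = 380.0 MPa, ρ = 3190 kg/m³
  sample L: σ_y = 206.0 MPa, ρ = 8910 kg/m³
  sample U: σ_y = 1482 MPa, ρ = 8080 kg/m³
  sample R: σ_y = 68.90 MPa, ρ = 1218 kg/m³
  sample D: σ_y = 61.00 MPa, ρ = 1250 kg/m³
  sample H: σ_y = 361.0 MPa, ρ = 3950 kg/m³
  sample R: M = 6.81×10⁻³
  sample D: M = 6.25×10⁻³
  sample V: M = 6.15×10⁻³
  sample C: M = 6.11×10⁻³
  sample H: M = 4.81×10⁻³
  sample U: M = 4.77×10⁻³
  sample L: M = 1.61×10⁻³
Sample R has the largest M.

sample R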